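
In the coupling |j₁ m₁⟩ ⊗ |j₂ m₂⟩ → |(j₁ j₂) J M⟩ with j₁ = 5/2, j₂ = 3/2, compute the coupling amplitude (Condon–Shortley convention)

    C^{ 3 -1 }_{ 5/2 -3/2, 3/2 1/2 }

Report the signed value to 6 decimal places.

−√(49/120) ≈ -0.639010

j₁+j₂−J=1  J+j₁−j₂=4  J−j₁+j₂=2  j₁+j₂+J+1=8
(j₁±m₁, j₂±m₂, J±M) = (1,4,2,1,2,4)
P² = 96/5
sum k=0..1:
  [0] +1/48 = 1/48
  [1] −1/6 = -1/6
S = -7/48
C² = P²·S² = 49/120 ; C = -0.639010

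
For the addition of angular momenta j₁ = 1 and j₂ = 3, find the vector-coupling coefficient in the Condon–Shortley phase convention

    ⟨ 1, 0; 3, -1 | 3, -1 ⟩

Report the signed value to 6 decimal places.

+0.288675  (= +√(1/12))

√[7·1!1!5!/8! · 1!1!2!4!2!4!] = √(48)
  +(−1)^0/∏(0,1,1,2,0,3)! = 1/12  (running 1/12)
  +(−1)^1/∏(1,0,0,1,1,4)! = -1/24  (running 1/24)
⟨..|..⟩ = √(48)·(1/24) = +0.288675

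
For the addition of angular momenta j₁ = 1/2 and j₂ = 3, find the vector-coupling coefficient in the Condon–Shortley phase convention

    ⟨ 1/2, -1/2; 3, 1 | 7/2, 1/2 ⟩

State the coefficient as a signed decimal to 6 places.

+0.654654  (= +√(3/7))

j₁+j₂−J=0  J+j₁−j₂=1  J−j₁+j₂=6  j₁+j₂+J+1=8
(j₁±m₁, j₂±m₂, J±M) = (0,1,4,2,4,3)
P² = 6912/7
sum k=0..0:
  [0] +1/48 = 1/48
S = 1/48
C² = P²·S² = 3/7 ; C = +0.654654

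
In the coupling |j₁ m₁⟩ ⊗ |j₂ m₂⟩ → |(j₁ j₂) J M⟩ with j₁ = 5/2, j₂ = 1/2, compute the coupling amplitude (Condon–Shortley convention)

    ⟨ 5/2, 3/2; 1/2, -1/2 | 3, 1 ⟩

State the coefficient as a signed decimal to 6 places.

+0.577350  (= +√(1/3))

triangle: 0!×5!×1!/7! = 120/5040
(j±m)!: 4!×1!×0!×1!×4!×2! = 1152
prefactor² = (2J+1)×Δ×N² = 192
  k=0: +1/(0!×0!×1!×0!×4!×1!) = 1/24
Σ = 1/24  ⇒  CG² = 192×1/24² = 1/3
CG = +√(1/3) = +0.577350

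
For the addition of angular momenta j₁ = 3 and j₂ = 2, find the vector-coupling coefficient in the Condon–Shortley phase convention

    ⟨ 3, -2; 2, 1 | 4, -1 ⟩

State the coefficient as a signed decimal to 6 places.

√[9·1!5!3!/10! · 1!5!3!1!3!5!] = √(6480/7)
  +(−1)^0/∏(0,1,5,3,0,0)! = 1/720  (running 1/720)
  +(−1)^1/∏(1,0,4,2,1,1)! = -1/48  (running -7/360)
⟨..|..⟩ = √(6480/7)·(-7/360) = -0.591608

−√(7/20) ≈ -0.591608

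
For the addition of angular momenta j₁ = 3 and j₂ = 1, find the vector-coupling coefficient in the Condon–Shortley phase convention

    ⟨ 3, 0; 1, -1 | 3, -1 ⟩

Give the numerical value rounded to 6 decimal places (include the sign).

triangle: 1!·5!·1!/8! = 120/40320
(j±m)!: 3!·3!·0!·2!·2!·4! = 3456
prefactor² = (2J+1)·Δ·N² = 72
  k=0: +1/(0!·1!·3!·0!·2!·1!) = 1/12
Σ = 1/12  ⇒  CG² = 72·1/12² = 1/2
CG = +√(1/2) = +0.707107

+0.707107  (= +√(1/2))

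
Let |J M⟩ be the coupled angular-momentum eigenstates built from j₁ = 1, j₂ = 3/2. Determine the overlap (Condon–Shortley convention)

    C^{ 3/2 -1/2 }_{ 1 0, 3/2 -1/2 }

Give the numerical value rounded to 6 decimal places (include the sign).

+√(1/15) = +0.258199

j₁+j₂−J=1  J+j₁−j₂=1  J−j₁+j₂=2  j₁+j₂+J+1=5
(j₁±m₁, j₂±m₂, J±M) = (1,1,1,2,1,2)
P² = 4/15
sum k=0..1:
  [0] +1/1 = 1
  [1] −1/2 = -1/2
S = 1/2
C² = P²·S² = 1/15 ; C = +0.258199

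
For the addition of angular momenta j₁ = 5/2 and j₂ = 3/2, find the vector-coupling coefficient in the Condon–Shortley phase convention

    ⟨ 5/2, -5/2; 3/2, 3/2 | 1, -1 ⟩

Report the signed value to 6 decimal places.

−√(1/2) ≈ -0.707107

j₁+j₂−J=3  J+j₁−j₂=2  J−j₁+j₂=0  j₁+j₂+J+1=6
(j₁±m₁, j₂±m₂, J±M) = (0,5,3,0,0,2)
P² = 72
sum k=3..3:
  [3] −1/12 = -1/12
S = -1/12
C² = P²·S² = 1/2 ; C = -0.707107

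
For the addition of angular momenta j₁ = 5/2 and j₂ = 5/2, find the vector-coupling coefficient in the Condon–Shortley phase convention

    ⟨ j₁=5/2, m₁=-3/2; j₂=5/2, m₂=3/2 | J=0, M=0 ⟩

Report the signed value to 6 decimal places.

+0.408248

triangle: 5!*0!*0!/6! = 120/720
(j±m)!: 1!*4!*4!*1!*0!*0! = 576
prefactor² = (2J+1)*Δ*N² = 96
  k=4: +1/(4!*1!*0!*0!*0!*0!) = 1/24
Σ = 1/24  ⇒  CG² = 96*1/24² = 1/6
CG = +√(1/6) = +0.408248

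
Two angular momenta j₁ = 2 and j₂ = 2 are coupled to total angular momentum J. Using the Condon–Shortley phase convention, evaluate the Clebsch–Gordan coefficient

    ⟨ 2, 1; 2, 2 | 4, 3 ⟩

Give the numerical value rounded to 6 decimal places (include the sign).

√[9·0!4!4!/9! · 3!1!4!0!7!1!] = √(10368)
  +(−1)^0/∏(0,0,1,4,3,0)! = 1/144  (running 1/144)
⟨..|..⟩ = √(10368)·(1/144) = +0.707107

+√(1/2) ≈ +0.707107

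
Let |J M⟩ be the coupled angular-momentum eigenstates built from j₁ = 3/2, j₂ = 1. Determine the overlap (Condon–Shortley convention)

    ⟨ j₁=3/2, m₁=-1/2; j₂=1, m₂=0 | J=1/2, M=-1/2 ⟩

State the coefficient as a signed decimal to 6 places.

j₁+j₂−J=2  J+j₁−j₂=1  J−j₁+j₂=0  j₁+j₂+J+1=4
(j₁±m₁, j₂±m₂, J±M) = (1,2,1,1,0,1)
P² = 1/3
sum k=1..1:
  [1] −1/1 = -1
S = -1
C² = P²·S² = 1/3 ; C = -0.577350

-0.577350  (= −√(1/3))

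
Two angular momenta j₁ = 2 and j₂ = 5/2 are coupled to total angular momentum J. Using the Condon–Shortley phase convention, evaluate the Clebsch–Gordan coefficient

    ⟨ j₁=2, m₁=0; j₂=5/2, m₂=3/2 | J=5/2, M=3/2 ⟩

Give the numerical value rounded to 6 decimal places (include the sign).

−√(1/70) ≈ -0.119523

triangle: 2!×2!×3!/8! = 24/40320
(j±m)!: 2!×2!×4!×1!×4!×1! = 2304
prefactor² = (2J+1)×Δ×N² = 288/35
  k=1: −1/(1!×1!×1!×3!×1!×0!) = -1/6
  k=2: +1/(2!×0!×0!×2!×2!×1!) = 1/8
Σ = -1/24  ⇒  CG² = 288/35×(-1/24)² = 1/70
CG = −√(1/70) = -0.119523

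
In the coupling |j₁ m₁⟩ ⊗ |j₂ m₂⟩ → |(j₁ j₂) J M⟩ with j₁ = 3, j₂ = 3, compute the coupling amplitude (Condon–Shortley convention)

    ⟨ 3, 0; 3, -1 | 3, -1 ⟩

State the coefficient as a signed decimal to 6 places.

−√(1/6) ≈ -0.408248

√[7·3!3!3!/10! · 3!3!2!4!2!4!] = √(864/25)
  +(−1)^0/∏(0,3,3,2,0,1)! = 1/72  (running 1/72)
  +(−1)^1/∏(1,2,2,1,1,2)! = -1/8  (running -1/9)
  +(−1)^2/∏(2,1,1,0,2,3)! = 1/24  (running -5/72)
⟨..|..⟩ = √(864/25)·(-5/72) = -0.408248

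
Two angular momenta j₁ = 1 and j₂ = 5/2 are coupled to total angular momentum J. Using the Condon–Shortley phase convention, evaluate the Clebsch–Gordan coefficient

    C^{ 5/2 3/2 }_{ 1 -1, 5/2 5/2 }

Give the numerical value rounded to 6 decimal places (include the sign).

−√(2/7) = -0.534522

√[6·1!1!4!/7! · 0!2!5!0!4!1!] = √(1152/7)
  +(−1)^1/∏(1,0,1,4,0,0)! = -1/24  (running -1/24)
⟨..|..⟩ = √(1152/7)·(-1/24) = -0.534522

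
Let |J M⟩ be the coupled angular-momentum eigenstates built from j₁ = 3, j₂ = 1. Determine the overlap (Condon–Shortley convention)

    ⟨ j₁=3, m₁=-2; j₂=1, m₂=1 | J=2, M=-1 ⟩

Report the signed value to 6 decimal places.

+0.690066  (= +√(10/21))

j₁+j₂−J=2  J+j₁−j₂=4  J−j₁+j₂=0  j₁+j₂+J+1=7
(j₁±m₁, j₂±m₂, J±M) = (1,5,2,0,1,3)
P² = 480/7
sum k=2..2:
  [2] +1/12 = 1/12
S = 1/12
C² = P²·S² = 10/21 ; C = +0.690066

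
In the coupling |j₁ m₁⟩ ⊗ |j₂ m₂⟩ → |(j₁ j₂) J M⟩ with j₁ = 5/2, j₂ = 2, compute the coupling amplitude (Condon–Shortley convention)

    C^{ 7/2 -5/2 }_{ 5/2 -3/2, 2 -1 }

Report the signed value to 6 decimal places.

√[8·1!4!3!/9! · 1!4!1!3!1!6!] = √(2304/7)
  +(−1)^0/∏(0,1,4,1,0,2)! = 1/48  (running 1/48)
  +(−1)^1/∏(1,0,3,0,1,3)! = -1/36  (running -1/144)
⟨..|..⟩ = √(2304/7)·(-1/144) = -0.125988

-0.125988  (= −√(1/63))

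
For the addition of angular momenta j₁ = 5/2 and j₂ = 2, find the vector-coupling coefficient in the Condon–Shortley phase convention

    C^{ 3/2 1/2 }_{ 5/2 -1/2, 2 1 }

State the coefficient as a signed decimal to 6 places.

+√(5/21) ≈ +0.487950

j₁+j₂−J=3  J+j₁−j₂=2  J−j₁+j₂=1  j₁+j₂+J+1=7
(j₁±m₁, j₂±m₂, J±M) = (2,3,3,1,2,1)
P² = 48/35
sum k=2..3:
  [2] +1/2 = 1/2
  [3] −1/12 = -1/12
S = 5/12
C² = P²·S² = 5/21 ; C = +0.487950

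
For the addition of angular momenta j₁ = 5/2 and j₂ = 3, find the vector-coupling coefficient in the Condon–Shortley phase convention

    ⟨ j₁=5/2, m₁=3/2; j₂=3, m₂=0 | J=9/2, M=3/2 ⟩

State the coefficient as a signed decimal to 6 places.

√[10·1!4!5!/11! · 4!1!3!3!6!3!] = √(207360/77)
  +(−1)^0/∏(0,1,1,3,3,2)! = 1/72  (running 1/72)
  +(−1)^1/∏(1,0,0,2,4,3)! = -1/288  (running 1/96)
⟨..|..⟩ = √(207360/77)·(1/96) = +0.540562

+0.540562  (= +√(45/154))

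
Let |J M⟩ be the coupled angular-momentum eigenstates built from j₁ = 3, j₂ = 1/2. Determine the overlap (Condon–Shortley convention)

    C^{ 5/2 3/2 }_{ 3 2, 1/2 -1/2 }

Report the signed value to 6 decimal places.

+0.845154  (= +√(5/7))

j₁+j₂−J=1  J+j₁−j₂=5  J−j₁+j₂=0  j₁+j₂+J+1=7
(j₁±m₁, j₂±m₂, J±M) = (5,1,0,1,4,1)
P² = 2880/7
sum k=0..0:
  [0] +1/24 = 1/24
S = 1/24
C² = P²·S² = 5/7 ; C = +0.845154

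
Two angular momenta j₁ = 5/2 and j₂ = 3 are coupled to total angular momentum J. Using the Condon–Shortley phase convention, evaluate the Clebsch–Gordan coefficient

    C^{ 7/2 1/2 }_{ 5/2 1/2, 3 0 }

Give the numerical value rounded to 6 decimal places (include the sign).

-0.436436

√[8·2!3!4!/10! · 3!2!3!3!4!3!] = √(6912/175)
  +(−1)^0/∏(0,2,2,3,1,1)! = 1/24  (running 1/24)
  +(−1)^1/∏(1,1,1,2,2,2)! = -1/8  (running -1/12)
  +(−1)^2/∏(2,0,0,1,3,3)! = 1/72  (running -5/72)
⟨..|..⟩ = √(6912/175)·(-5/72) = -0.436436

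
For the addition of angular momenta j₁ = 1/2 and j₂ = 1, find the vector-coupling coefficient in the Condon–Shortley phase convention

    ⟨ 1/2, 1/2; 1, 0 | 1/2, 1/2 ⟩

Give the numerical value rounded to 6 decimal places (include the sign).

√[2·1!0!1!/3! · 1!0!1!1!1!0!] = √(1/3)
  +(−1)^0/∏(0,1,0,1,0,0)! = 1  (running 1)
⟨..|..⟩ = √(1/3)·(1) = +0.577350

+√(1/3) ≈ +0.577350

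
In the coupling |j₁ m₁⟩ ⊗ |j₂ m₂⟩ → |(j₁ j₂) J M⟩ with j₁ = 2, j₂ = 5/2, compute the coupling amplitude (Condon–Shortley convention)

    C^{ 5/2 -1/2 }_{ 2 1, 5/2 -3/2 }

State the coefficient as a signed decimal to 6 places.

+√(6/35) ≈ +0.414039

√[6·2!2!3!/8! · 3!1!1!4!2!3!] = √(216/35)
  +(−1)^0/∏(0,2,1,1,1,2)! = 1/4  (running 1/4)
  +(−1)^1/∏(1,1,0,0,2,3)! = -1/12  (running 1/6)
⟨..|..⟩ = √(216/35)·(1/6) = +0.414039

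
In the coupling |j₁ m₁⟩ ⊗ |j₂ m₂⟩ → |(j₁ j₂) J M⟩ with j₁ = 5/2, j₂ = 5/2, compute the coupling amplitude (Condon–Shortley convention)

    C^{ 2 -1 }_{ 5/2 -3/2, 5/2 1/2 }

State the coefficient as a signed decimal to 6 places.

√[5·3!2!2!/8! · 1!4!3!2!1!3!] = √(36/7)
  +(−1)^2/∏(2,1,2,1,0,1)! = 1/4  (running 1/4)
  +(−1)^3/∏(3,0,1,0,1,2)! = -1/12  (running 1/6)
⟨..|..⟩ = √(36/7)·(1/6) = +0.377964

+0.377964  (= +√(1/7))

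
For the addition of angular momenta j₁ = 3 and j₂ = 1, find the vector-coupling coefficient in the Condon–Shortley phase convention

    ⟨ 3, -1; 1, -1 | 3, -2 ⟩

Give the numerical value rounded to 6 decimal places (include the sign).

+√(5/12) ≈ +0.645497

j₁+j₂−J=1  J+j₁−j₂=5  J−j₁+j₂=1  j₁+j₂+J+1=8
(j₁±m₁, j₂±m₂, J±M) = (2,4,0,2,1,5)
P² = 240
sum k=0..0:
  [0] +1/24 = 1/24
S = 1/24
C² = P²·S² = 5/12 ; C = +0.645497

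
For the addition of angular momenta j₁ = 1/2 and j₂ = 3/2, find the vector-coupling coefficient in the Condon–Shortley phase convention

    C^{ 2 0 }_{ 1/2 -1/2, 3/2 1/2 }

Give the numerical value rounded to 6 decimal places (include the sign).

+√(1/2) = +0.707107

j₁+j₂−J=0  J+j₁−j₂=1  J−j₁+j₂=3  j₁+j₂+J+1=5
(j₁±m₁, j₂±m₂, J±M) = (0,1,2,1,2,2)
P² = 2
sum k=0..0:
  [0] +1/2 = 1/2
S = 1/2
C² = P²·S² = 1/2 ; C = +0.707107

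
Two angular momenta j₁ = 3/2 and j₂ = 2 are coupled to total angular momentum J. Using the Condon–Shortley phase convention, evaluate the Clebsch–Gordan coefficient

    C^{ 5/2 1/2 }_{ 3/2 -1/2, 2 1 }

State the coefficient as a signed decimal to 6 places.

triangle: 1!·2!·3!/7! = 12/5040
(j±m)!: 1!·2!·3!·1!·3!·2! = 144
prefactor² = (2J+1)·Δ·N² = 72/35
  k=0: +1/(0!·1!·2!·3!·0!·0!) = 1/12
  k=1: −1/(1!·0!·1!·2!·1!·1!) = -1/2
Σ = -5/12  ⇒  CG² = 72/35·(-5/12)² = 5/14
CG = −√(5/14) = -0.597614

−√(5/14) ≈ -0.597614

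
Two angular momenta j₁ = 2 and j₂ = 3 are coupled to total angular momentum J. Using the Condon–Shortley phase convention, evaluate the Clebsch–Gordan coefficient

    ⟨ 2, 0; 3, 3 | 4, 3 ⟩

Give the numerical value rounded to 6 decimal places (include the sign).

j₁+j₂−J=1  J+j₁−j₂=3  J−j₁+j₂=5  j₁+j₂+J+1=10
(j₁±m₁, j₂±m₂, J±M) = (2,2,6,0,7,1)
P² = 25920
sum k=1..1:
  [1] −1/240 = -1/240
S = -1/240
C² = P²·S² = 9/20 ; C = -0.670820

-0.670820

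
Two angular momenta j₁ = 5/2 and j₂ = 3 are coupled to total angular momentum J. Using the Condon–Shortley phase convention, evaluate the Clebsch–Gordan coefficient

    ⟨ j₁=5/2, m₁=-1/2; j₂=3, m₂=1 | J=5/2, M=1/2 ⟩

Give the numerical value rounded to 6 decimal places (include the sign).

+0.478091

j₁+j₂−J=3  J+j₁−j₂=2  J−j₁+j₂=3  j₁+j₂+J+1=9
(j₁±m₁, j₂±m₂, J±M) = (2,3,4,2,3,2)
P² = 288/35
sum k=1..3:
  [1] −1/24 = -1/24
  [2] +1/4 = 1/4
  [3] −1/24 = -1/24
S = 1/6
C² = P²·S² = 8/35 ; C = +0.478091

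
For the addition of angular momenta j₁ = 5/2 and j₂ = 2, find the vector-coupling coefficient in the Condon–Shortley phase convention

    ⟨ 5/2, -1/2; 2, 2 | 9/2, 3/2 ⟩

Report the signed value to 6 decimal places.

+0.345033  (= +√(5/42))

triangle: 0!×5!×4!/10! = 2880/3628800
(j±m)!: 2!×3!×4!×0!×6!×3! = 1244160
prefactor² = (2J+1)×Δ×N² = 69120/7
  k=0: +1/(0!×0!×3!×4!×2!×0!) = 1/288
Σ = 1/288  ⇒  CG² = 69120/7×1/288² = 5/42
CG = +√(5/42) = +0.345033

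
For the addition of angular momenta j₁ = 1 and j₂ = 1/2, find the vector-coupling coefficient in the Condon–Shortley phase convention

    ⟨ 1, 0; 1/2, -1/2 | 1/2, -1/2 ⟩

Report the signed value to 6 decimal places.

+√(1/3) ≈ +0.577350

j₁+j₂−J=1  J+j₁−j₂=1  J−j₁+j₂=0  j₁+j₂+J+1=3
(j₁±m₁, j₂±m₂, J±M) = (1,1,0,1,0,1)
P² = 1/3
sum k=0..0:
  [0] +1/1 = 1
S = 1
C² = P²·S² = 1/3 ; C = +0.577350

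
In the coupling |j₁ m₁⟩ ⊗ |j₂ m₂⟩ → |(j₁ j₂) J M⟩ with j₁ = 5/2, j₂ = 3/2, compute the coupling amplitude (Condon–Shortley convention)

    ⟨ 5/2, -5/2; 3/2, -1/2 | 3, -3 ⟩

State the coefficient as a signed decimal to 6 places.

triangle: 1!*4!*2!/8! = 48/40320
(j±m)!: 0!*5!*1!*2!*0!*6! = 172800
prefactor² = (2J+1)*Δ*N² = 1440
  k=1: −1/(1!*0!*4!*0!*0!*2!) = -1/48
Σ = -1/48  ⇒  CG² = 1440*(-1/48)² = 5/8
CG = −√(5/8) = -0.790569

−√(5/8) ≈ -0.790569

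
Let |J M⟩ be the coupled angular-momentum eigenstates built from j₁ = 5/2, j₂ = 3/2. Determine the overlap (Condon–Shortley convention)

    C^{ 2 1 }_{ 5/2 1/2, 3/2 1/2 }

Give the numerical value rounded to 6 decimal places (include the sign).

-0.545545

triangle: 2!×3!×1!/7! = 12/5040
(j±m)!: 3!×2!×2!×1!×3!×1! = 144
prefactor² = (2J+1)×Δ×N² = 12/7
  k=1: −1/(1!×1!×1!×1!×2!×0!) = -1/2
  k=2: +1/(2!×0!×0!×0!×3!×1!) = 1/12
Σ = -5/12  ⇒  CG² = 12/7×(-5/12)² = 25/84
CG = −√(25/84) = -0.545545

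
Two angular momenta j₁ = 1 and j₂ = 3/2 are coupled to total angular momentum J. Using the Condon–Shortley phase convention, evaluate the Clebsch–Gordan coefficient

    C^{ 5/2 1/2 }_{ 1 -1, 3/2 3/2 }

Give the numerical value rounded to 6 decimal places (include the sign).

j₁+j₂−J=0  J+j₁−j₂=2  J−j₁+j₂=3  j₁+j₂+J+1=6
(j₁±m₁, j₂±m₂, J±M) = (0,2,3,0,3,2)
P² = 72/5
sum k=0..0:
  [0] +1/12 = 1/12
S = 1/12
C² = P²·S² = 1/10 ; C = +0.316228

+√(1/10) ≈ +0.316228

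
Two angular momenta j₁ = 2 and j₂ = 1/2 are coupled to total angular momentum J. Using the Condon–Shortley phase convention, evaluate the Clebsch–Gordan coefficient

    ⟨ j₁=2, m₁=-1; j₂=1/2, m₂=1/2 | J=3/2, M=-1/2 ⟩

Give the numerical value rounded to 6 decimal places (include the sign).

-0.774597  (= −√(3/5))

triangle: 1!×3!×0!/5! = 6/120
(j±m)!: 1!×3!×1!×0!×1!×2! = 12
prefactor² = (2J+1)×Δ×N² = 12/5
  k=1: −1/(1!×0!×2!×0!×1!×0!) = -1/2
Σ = -1/2  ⇒  CG² = 12/5×(-1/2)² = 3/5
CG = −√(3/5) = -0.774597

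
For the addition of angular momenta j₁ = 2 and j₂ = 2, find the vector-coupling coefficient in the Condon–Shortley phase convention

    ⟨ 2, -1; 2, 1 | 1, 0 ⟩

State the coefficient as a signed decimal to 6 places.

√[3·3!1!1!/6! · 1!3!3!1!1!1!] = √(9/10)
  +(−1)^2/∏(2,1,1,1,0,0)! = 1/2  (running 1/2)
  +(−1)^3/∏(3,0,0,0,1,1)! = -1/6  (running 1/3)
⟨..|..⟩ = √(9/10)·(1/3) = +0.316228

+√(1/10) = +0.316228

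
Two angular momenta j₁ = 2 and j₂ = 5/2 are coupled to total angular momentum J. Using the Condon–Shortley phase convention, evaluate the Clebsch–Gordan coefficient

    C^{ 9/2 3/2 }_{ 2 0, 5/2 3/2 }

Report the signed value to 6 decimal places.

triangle: 0!·4!·5!/10! = 2880/3628800
(j±m)!: 2!·2!·4!·1!·6!·3! = 414720
prefactor² = (2J+1)·Δ·N² = 23040/7
  k=0: +1/(0!·0!·2!·4!·2!·1!) = 1/96
Σ = 1/96  ⇒  CG² = 23040/7·1/96² = 5/14
CG = +√(5/14) = +0.597614

+√(5/14) ≈ +0.597614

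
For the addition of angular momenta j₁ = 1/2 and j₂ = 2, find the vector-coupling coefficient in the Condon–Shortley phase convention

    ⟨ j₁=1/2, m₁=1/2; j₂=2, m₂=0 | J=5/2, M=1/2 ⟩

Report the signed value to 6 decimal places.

√[6·0!1!4!/6! · 1!0!2!2!3!2!] = √(48/5)
  +(−1)^0/∏(0,0,0,2,1,2)! = 1/4  (running 1/4)
⟨..|..⟩ = √(48/5)·(1/4) = +0.774597

+√(3/5) ≈ +0.774597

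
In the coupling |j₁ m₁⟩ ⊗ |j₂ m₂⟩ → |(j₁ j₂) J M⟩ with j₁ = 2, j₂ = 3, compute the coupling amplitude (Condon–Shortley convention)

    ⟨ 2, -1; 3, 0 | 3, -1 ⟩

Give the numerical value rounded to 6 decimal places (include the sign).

−√(1/30) = -0.182574

√[7·2!2!4!/9! · 1!3!3!3!2!4!] = √(96/5)
  +(−1)^1/∏(1,1,2,2,0,2)! = -1/8  (running -1/8)
  +(−1)^2/∏(2,0,1,1,1,3)! = 1/12  (running -1/24)
⟨..|..⟩ = √(96/5)·(-1/24) = -0.182574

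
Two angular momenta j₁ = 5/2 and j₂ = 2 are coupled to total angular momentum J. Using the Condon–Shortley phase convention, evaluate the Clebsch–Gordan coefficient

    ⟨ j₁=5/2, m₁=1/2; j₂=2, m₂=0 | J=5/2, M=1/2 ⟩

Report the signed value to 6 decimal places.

triangle: 2!·3!·2!/8! = 24/40320
(j±m)!: 3!·2!·2!·2!·3!·2! = 576
prefactor² = (2J+1)·Δ·N² = 72/35
  k=0: +1/(0!·2!·2!·2!·1!·0!) = 1/8
  k=1: −1/(1!·1!·1!·1!·2!·1!) = -1/2
  k=2: +1/(2!·0!·0!·0!·3!·2!) = 1/24
Σ = -1/3  ⇒  CG² = 72/35·(-1/3)² = 8/35
CG = −√(8/35) = -0.478091

-0.478091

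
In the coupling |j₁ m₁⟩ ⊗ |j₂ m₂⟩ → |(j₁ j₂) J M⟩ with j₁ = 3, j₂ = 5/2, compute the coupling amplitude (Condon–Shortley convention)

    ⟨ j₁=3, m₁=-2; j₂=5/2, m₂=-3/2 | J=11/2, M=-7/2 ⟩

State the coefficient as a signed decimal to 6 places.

triangle: 0!·6!·5!/12! = 86400/479001600
(j±m)!: 1!·5!·1!·4!·2!·9! = 2090188800
prefactor² = (2J+1)·Δ·N² = 49766400/11
  k=0: +1/(0!·0!·5!·1!·1!·4!) = 1/2880
Σ = 1/2880  ⇒  CG² = 49766400/11·1/2880² = 6/11
CG = +√(6/11) = +0.738549

+√(6/11) = +0.738549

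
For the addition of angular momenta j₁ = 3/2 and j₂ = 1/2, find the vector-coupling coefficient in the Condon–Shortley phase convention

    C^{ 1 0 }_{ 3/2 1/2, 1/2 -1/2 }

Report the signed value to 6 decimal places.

+0.707107  (= +√(1/2))

j₁+j₂−J=1  J+j₁−j₂=2  J−j₁+j₂=0  j₁+j₂+J+1=4
(j₁±m₁, j₂±m₂, J±M) = (2,1,0,1,1,1)
P² = 1/2
sum k=0..0:
  [0] +1/1 = 1
S = 1
C² = P²·S² = 1/2 ; C = +0.707107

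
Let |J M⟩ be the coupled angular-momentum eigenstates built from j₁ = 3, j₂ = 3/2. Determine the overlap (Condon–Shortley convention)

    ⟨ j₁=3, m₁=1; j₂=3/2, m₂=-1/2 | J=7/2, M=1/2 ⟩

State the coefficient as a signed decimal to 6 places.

j₁+j₂−J=1  J+j₁−j₂=5  J−j₁+j₂=2  j₁+j₂+J+1=9
(j₁±m₁, j₂±m₂, J±M) = (4,2,1,2,4,3)
P² = 512/7
sum k=0..1:
  [0] +1/12 = 1/12
  [1] −1/48 = -1/48
S = 1/16
C² = P²·S² = 2/7 ; C = +0.534522

+0.534522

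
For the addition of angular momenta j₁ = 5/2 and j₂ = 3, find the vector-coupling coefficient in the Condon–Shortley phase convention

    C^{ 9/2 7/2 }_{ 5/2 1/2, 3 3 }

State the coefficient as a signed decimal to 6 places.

−√(16/33) = -0.696311

j₁+j₂−J=1  J+j₁−j₂=4  J−j₁+j₂=5  j₁+j₂+J+1=11
(j₁±m₁, j₂±m₂, J±M) = (3,2,6,0,8,1)
P² = 2764800/11
sum k=1..1:
  [1] −1/720 = -1/720
S = -1/720
C² = P²·S² = 16/33 ; C = -0.696311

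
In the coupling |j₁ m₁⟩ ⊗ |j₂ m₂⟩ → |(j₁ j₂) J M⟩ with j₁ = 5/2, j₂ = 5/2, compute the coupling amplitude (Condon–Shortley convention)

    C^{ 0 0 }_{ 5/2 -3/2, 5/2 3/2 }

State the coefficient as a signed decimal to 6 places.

j₁+j₂−J=5  J+j₁−j₂=0  J−j₁+j₂=0  j₁+j₂+J+1=6
(j₁±m₁, j₂±m₂, J±M) = (1,4,4,1,0,0)
P² = 96
sum k=4..4:
  [4] +1/24 = 1/24
S = 1/24
C² = P²·S² = 1/6 ; C = +0.408248

+0.408248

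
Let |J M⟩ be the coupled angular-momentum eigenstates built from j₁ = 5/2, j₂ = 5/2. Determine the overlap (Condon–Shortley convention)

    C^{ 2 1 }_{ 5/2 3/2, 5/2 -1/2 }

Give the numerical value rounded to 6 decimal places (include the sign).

−√(1/7) ≈ -0.377964

triangle: 3!*2!*2!/8! = 24/40320
(j±m)!: 4!*1!*2!*3!*3!*1! = 1728
prefactor² = (2J+1)*Δ*N² = 36/7
  k=0: +1/(0!*3!*1!*2!*1!*0!) = 1/12
  k=1: −1/(1!*2!*0!*1!*2!*1!) = -1/4
Σ = -1/6  ⇒  CG² = 36/7*(-1/6)² = 1/7
CG = −√(1/7) = -0.377964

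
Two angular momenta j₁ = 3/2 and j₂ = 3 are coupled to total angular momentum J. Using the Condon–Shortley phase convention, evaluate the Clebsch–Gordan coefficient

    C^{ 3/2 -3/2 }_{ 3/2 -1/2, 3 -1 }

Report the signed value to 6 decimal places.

+0.338062  (= +√(4/35))

j₁+j₂−J=3  J+j₁−j₂=0  J−j₁+j₂=3  j₁+j₂+J+1=7
(j₁±m₁, j₂±m₂, J±M) = (1,2,2,4,0,3)
P² = 576/35
sum k=2..2:
  [2] +1/12 = 1/12
S = 1/12
C² = P²·S² = 4/35 ; C = +0.338062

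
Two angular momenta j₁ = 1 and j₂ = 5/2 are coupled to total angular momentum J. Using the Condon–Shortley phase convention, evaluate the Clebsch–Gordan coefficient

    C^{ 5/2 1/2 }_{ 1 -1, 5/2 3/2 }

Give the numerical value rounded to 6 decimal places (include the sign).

j₁+j₂−J=1  J+j₁−j₂=1  J−j₁+j₂=4  j₁+j₂+J+1=7
(j₁±m₁, j₂±m₂, J±M) = (0,2,4,1,3,2)
P² = 576/35
sum k=1..1:
  [1] −1/6 = -1/6
S = -1/6
C² = P²·S² = 16/35 ; C = -0.676123

−√(16/35) = -0.676123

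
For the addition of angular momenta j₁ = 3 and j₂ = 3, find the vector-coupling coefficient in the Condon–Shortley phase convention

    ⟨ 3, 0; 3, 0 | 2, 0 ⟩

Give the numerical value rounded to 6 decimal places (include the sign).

+√(4/21) ≈ +0.436436

√[5·4!2!2!/9! · 3!3!3!3!2!2!] = √(48/7)
  +(−1)^1/∏(1,3,2,2,0,0)! = -1/24  (running -1/24)
  +(−1)^2/∏(2,2,1,1,1,1)! = 1/4  (running 5/24)
  +(−1)^3/∏(3,1,0,0,2,2)! = -1/24  (running 1/6)
⟨..|..⟩ = √(48/7)·(1/6) = +0.436436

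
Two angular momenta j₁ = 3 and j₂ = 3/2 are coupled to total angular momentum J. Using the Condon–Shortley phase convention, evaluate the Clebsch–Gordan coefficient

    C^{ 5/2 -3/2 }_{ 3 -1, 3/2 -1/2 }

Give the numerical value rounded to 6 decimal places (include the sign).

√[6·2!4!1!/8! · 2!4!1!2!1!4!] = √(576/35)
  +(−1)^0/∏(0,2,4,1,0,0)! = 1/48  (running 1/48)
  +(−1)^1/∏(1,1,3,0,1,1)! = -1/6  (running -7/48)
⟨..|..⟩ = √(576/35)·(-7/48) = -0.591608

-0.591608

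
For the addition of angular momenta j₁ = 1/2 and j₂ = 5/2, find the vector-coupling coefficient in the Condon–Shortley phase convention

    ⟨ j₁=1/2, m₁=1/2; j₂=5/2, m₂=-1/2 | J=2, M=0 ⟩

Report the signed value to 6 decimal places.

√[5·1!0!4!/6! · 1!0!2!3!2!2!] = √(8)
  +(−1)^0/∏(0,1,0,2,0,2)! = 1/4  (running 1/4)
⟨..|..⟩ = √(8)·(1/4) = +0.707107

+√(1/2) ≈ +0.707107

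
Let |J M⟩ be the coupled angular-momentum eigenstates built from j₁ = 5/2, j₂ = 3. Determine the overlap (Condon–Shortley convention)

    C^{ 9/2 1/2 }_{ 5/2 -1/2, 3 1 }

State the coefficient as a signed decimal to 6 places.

j₁+j₂−J=1  J+j₁−j₂=4  J−j₁+j₂=5  j₁+j₂+J+1=11
(j₁±m₁, j₂±m₂, J±M) = (2,3,4,2,5,4)
P² = 92160/77
sum k=0..1:
  [0] +1/144 = 1/144
  [1] −1/48 = -1/48
S = -1/72
C² = P²·S² = 160/693 ; C = -0.480500

−√(160/693) = -0.480500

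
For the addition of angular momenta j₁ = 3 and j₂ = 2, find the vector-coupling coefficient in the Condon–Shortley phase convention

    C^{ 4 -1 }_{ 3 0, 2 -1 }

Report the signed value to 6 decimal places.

√[9·1!5!3!/10! · 3!3!1!3!3!5!] = √(1944/7)
  +(−1)^0/∏(0,1,3,1,2,2)! = 1/24  (running 1/24)
  +(−1)^1/∏(1,0,2,0,3,3)! = -1/72  (running 1/36)
⟨..|..⟩ = √(1944/7)·(1/36) = +0.462910

+0.462910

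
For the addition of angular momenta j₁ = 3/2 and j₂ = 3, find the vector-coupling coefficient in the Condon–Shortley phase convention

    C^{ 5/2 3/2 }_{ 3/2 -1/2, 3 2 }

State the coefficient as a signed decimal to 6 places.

+0.267261

√[6·2!1!4!/8! · 1!2!5!1!4!1!] = √(288/7)
  +(−1)^1/∏(1,1,1,4,0,0)! = -1/24  (running -1/24)
  +(−1)^2/∏(2,0,0,3,1,1)! = 1/12  (running 1/24)
⟨..|..⟩ = √(288/7)·(1/24) = +0.267261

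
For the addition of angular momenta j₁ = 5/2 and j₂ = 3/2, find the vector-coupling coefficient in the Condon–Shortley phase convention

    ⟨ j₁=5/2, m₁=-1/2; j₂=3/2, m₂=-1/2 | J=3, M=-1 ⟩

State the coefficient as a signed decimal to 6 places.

+0.129099

√[7·1!4!2!/8! · 2!3!1!2!2!4!] = √(48/5)
  +(−1)^0/∏(0,1,3,1,1,1)! = 1/6  (running 1/6)
  +(−1)^1/∏(1,0,2,0,2,2)! = -1/8  (running 1/24)
⟨..|..⟩ = √(48/5)·(1/24) = +0.129099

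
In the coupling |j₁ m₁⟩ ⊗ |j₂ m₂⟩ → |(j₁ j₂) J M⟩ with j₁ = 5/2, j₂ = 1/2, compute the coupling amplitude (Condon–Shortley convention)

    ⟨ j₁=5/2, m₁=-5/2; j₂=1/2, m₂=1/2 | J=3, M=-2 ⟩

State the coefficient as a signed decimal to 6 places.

+√(1/6) ≈ +0.408248

j₁+j₂−J=0  J+j₁−j₂=5  J−j₁+j₂=1  j₁+j₂+J+1=7
(j₁±m₁, j₂±m₂, J±M) = (0,5,1,0,1,5)
P² = 2400
sum k=0..0:
  [0] +1/120 = 1/120
S = 1/120
C² = P²·S² = 1/6 ; C = +0.408248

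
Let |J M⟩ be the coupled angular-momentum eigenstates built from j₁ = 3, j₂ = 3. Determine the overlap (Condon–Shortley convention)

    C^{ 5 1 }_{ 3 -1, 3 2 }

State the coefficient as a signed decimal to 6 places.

triangle: 1!·5!·5!/12! = 14400/479001600
(j±m)!: 2!·4!·5!·1!·6!·4! = 99532800
prefactor² = (2J+1)·Δ·N² = 230400/7
  k=0: +1/(0!·1!·4!·5!·1!·0!) = 1/2880
  k=1: −1/(1!·0!·3!·4!·2!·1!) = -1/288
Σ = -1/320  ⇒  CG² = 230400/7·(-1/320)² = 9/28
CG = −√(9/28) = -0.566947

−√(9/28) = -0.566947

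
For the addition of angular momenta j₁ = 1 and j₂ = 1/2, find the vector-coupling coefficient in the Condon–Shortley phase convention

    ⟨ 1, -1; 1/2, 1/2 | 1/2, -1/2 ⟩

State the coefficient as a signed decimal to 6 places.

j₁+j₂−J=1  J+j₁−j₂=1  J−j₁+j₂=0  j₁+j₂+J+1=3
(j₁±m₁, j₂±m₂, J±M) = (0,2,1,0,0,1)
P² = 2/3
sum k=1..1:
  [1] −1/1 = -1
S = -1
C² = P²·S² = 2/3 ; C = -0.816497

-0.816497  (= −√(2/3))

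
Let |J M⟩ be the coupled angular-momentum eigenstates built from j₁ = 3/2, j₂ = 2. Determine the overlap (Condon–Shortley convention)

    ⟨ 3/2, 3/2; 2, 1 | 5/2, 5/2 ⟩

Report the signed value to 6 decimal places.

triangle: 1!·2!·3!/7! = 12/5040
(j±m)!: 3!·0!·3!·1!·5!·0! = 4320
prefactor² = (2J+1)·Δ·N² = 432/7
  k=0: +1/(0!·1!·0!·3!·2!·0!) = 1/12
Σ = 1/12  ⇒  CG² = 432/7·1/12² = 3/7
CG = +√(3/7) = +0.654654

+√(3/7) ≈ +0.654654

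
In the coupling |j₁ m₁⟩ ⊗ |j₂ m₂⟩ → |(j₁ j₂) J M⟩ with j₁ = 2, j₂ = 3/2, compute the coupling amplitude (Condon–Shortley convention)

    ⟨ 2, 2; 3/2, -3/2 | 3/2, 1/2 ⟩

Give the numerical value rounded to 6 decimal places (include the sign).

j₁+j₂−J=2  J+j₁−j₂=2  J−j₁+j₂=1  j₁+j₂+J+1=6
(j₁±m₁, j₂±m₂, J±M) = (4,0,0,3,2,1)
P² = 32/5
sum k=0..0:
  [0] +1/4 = 1/4
S = 1/4
C² = P²·S² = 2/5 ; C = +0.632456

+0.632456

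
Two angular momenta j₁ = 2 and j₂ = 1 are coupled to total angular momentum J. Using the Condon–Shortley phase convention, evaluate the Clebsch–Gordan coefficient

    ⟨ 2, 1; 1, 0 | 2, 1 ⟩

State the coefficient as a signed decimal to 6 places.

j₁+j₂−J=1  J+j₁−j₂=3  J−j₁+j₂=1  j₁+j₂+J+1=6
(j₁±m₁, j₂±m₂, J±M) = (3,1,1,1,3,1)
P² = 3/2
sum k=0..1:
  [0] +1/2 = 1/2
  [1] −1/6 = -1/6
S = 1/3
C² = P²·S² = 1/6 ; C = +0.408248

+0.408248  (= +√(1/6))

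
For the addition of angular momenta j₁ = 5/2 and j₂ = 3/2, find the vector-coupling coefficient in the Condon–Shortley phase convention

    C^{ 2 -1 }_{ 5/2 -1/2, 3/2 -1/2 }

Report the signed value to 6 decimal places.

j₁+j₂−J=2  J+j₁−j₂=3  J−j₁+j₂=1  j₁+j₂+J+1=7
(j₁±m₁, j₂±m₂, J±M) = (2,3,1,2,1,3)
P² = 12/7
sum k=0..1:
  [0] +1/12 = 1/12
  [1] −1/2 = -1/2
S = -5/12
C² = P²·S² = 25/84 ; C = -0.545545

-0.545545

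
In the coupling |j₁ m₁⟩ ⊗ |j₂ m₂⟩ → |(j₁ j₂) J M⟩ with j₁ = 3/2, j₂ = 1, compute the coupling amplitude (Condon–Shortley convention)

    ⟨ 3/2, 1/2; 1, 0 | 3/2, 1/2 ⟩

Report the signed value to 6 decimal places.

+√(1/15) ≈ +0.258199

√[4·1!2!1!/5! · 2!1!1!1!2!1!] = √(4/15)
  +(−1)^0/∏(0,1,1,1,1,0)! = 1  (running 1)
  +(−1)^1/∏(1,0,0,0,2,1)! = -1/2  (running 1/2)
⟨..|..⟩ = √(4/15)·(1/2) = +0.258199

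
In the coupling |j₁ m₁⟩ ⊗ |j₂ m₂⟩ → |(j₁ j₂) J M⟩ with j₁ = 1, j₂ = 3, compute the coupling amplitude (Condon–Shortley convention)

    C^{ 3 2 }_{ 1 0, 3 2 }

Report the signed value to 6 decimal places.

j₁+j₂−J=1  J+j₁−j₂=1  J−j₁+j₂=5  j₁+j₂+J+1=8
(j₁±m₁, j₂±m₂, J±M) = (1,1,5,1,5,1)
P² = 300
sum k=0..1:
  [0] +1/120 = 1/120
  [1] −1/24 = -1/24
S = -1/30
C² = P²·S² = 1/3 ; C = -0.577350

-0.577350  (= −√(1/3))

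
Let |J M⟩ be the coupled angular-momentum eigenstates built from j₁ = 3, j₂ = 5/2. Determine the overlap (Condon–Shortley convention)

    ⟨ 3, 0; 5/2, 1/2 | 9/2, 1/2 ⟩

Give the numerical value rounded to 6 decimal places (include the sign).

-0.208063  (= −√(10/231))

j₁+j₂−J=1  J+j₁−j₂=5  J−j₁+j₂=4  j₁+j₂+J+1=11
(j₁±m₁, j₂±m₂, J±M) = (3,3,3,2,5,4)
P² = 69120/77
sum k=0..1:
  [0] +1/72 = 1/72
  [1] −1/48 = -1/48
S = -1/144
C² = P²·S² = 10/231 ; C = -0.208063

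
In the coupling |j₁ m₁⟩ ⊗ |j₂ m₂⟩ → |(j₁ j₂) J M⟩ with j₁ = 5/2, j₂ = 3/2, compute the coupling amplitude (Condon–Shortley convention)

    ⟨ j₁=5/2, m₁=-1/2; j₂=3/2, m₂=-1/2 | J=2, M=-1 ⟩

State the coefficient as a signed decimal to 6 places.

-0.545545

j₁+j₂−J=2  J+j₁−j₂=3  J−j₁+j₂=1  j₁+j₂+J+1=7
(j₁±m₁, j₂±m₂, J±M) = (2,3,1,2,1,3)
P² = 12/7
sum k=0..1:
  [0] +1/12 = 1/12
  [1] −1/2 = -1/2
S = -5/12
C² = P²·S² = 25/84 ; C = -0.545545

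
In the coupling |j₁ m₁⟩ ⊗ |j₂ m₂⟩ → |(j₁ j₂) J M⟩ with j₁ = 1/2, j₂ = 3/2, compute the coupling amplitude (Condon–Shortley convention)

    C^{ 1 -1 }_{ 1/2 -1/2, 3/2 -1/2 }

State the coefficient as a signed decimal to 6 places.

√[3·1!0!2!/4! · 0!1!1!2!0!2!] = √(1)
  +(−1)^1/∏(1,0,0,0,0,2)! = -1/2  (running -1/2)
⟨..|..⟩ = √(1)·(-1/2) = -0.500000

−√(1/4) = -0.500000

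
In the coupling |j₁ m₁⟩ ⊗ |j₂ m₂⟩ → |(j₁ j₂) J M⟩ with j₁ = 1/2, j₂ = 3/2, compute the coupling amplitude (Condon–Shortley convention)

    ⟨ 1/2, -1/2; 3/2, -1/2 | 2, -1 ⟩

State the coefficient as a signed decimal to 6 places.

√[5·0!1!3!/5! · 0!1!1!2!1!3!] = √(3)
  +(−1)^0/∏(0,0,1,1,0,2)! = 1/2  (running 1/2)
⟨..|..⟩ = √(3)·(1/2) = +0.866025

+0.866025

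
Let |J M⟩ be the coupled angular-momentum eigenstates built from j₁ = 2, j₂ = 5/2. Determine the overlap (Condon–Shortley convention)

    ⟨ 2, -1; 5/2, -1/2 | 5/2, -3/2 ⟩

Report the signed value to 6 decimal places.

j₁+j₂−J=2  J+j₁−j₂=2  J−j₁+j₂=3  j₁+j₂+J+1=8
(j₁±m₁, j₂±m₂, J±M) = (1,3,2,3,1,4)
P² = 216/35
sum k=1..2:
  [1] −1/4 = -1/4
  [2] +1/12 = 1/12
S = -1/6
C² = P²·S² = 6/35 ; C = -0.414039

−√(6/35) = -0.414039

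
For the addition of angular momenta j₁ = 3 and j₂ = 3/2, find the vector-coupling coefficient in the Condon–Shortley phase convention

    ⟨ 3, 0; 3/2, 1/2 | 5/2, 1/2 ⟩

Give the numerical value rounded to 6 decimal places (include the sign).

j₁+j₂−J=2  J+j₁−j₂=4  J−j₁+j₂=1  j₁+j₂+J+1=8
(j₁±m₁, j₂±m₂, J±M) = (3,3,2,1,3,2)
P² = 216/35
sum k=1..2:
  [1] −1/4 = -1/4
  [2] +1/12 = 1/12
S = -1/6
C² = P²·S² = 6/35 ; C = -0.414039

−√(6/35) ≈ -0.414039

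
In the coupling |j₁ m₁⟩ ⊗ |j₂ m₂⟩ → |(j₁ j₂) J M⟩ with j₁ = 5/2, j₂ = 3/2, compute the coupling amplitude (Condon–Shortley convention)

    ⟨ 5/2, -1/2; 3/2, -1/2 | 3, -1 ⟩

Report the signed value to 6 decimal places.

+0.129099

√[7·1!4!2!/8! · 2!3!1!2!2!4!] = √(48/5)
  +(−1)^0/∏(0,1,3,1,1,1)! = 1/6  (running 1/6)
  +(−1)^1/∏(1,0,2,0,2,2)! = -1/8  (running 1/24)
⟨..|..⟩ = √(48/5)·(1/24) = +0.129099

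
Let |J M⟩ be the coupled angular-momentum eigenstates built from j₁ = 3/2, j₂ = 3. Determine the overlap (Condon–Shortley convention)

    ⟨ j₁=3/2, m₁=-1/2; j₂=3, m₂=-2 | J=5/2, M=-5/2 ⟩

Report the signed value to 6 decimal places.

j₁+j₂−J=2  J+j₁−j₂=1  J−j₁+j₂=4  j₁+j₂+J+1=8
(j₁±m₁, j₂±m₂, J±M) = (1,2,1,5,0,5)
P² = 1440/7
sum k=1..1:
  [1] −1/24 = -1/24
S = -1/24
C² = P²·S² = 5/14 ; C = -0.597614

−√(5/14) = -0.597614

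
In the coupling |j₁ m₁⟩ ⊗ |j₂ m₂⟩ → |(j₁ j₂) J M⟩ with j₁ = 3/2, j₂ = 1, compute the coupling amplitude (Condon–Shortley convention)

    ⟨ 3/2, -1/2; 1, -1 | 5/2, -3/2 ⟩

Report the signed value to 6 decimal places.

+√(3/5) ≈ +0.774597

triangle: 0!·3!·2!/6! = 12/720
(j±m)!: 1!·2!·0!·2!·1!·4! = 96
prefactor² = (2J+1)·Δ·N² = 48/5
  k=0: +1/(0!·0!·2!·0!·1!·2!) = 1/4
Σ = 1/4  ⇒  CG² = 48/5·1/4² = 3/5
CG = +√(3/5) = +0.774597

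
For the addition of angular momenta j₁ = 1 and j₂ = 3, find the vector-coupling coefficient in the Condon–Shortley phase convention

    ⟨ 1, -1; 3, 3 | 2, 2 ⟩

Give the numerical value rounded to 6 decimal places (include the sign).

√[5·2!0!4!/7! · 0!2!6!0!4!0!] = √(11520/7)
  +(−1)^2/∏(2,0,0,4,0,0)! = 1/48  (running 1/48)
⟨..|..⟩ = √(11520/7)·(1/48) = +0.845154

+0.845154  (= +√(5/7))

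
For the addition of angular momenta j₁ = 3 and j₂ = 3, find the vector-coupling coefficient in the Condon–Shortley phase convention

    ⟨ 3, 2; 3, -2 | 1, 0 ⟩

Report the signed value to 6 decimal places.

j₁+j₂−J=5  J+j₁−j₂=1  J−j₁+j₂=1  j₁+j₂+J+1=8
(j₁±m₁, j₂±m₂, J±M) = (5,1,1,5,1,1)
P² = 900/7
sum k=0..1:
  [0] +1/120 = 1/120
  [1] −1/24 = -1/24
S = -1/30
C² = P²·S² = 1/7 ; C = -0.377964

-0.377964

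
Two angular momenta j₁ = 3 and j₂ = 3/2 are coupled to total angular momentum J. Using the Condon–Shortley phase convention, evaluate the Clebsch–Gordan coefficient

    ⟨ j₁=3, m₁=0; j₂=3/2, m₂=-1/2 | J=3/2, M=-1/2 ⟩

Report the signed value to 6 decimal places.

-0.507093

j₁+j₂−J=3  J+j₁−j₂=3  J−j₁+j₂=0  j₁+j₂+J+1=7
(j₁±m₁, j₂±m₂, J±M) = (3,3,1,2,1,2)
P² = 144/35
sum k=1..1:
  [1] −1/4 = -1/4
S = -1/4
C² = P²·S² = 9/35 ; C = -0.507093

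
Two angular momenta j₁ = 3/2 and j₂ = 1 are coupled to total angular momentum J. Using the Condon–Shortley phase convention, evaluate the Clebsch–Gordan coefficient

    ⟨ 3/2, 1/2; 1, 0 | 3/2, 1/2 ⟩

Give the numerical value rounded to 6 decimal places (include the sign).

+√(1/15) ≈ +0.258199

triangle: 1!·2!·1!/5! = 2/120
(j±m)!: 2!·1!·1!·1!·2!·1! = 4
prefactor² = (2J+1)·Δ·N² = 4/15
  k=0: +1/(0!·1!·1!·1!·1!·0!) = 1
  k=1: −1/(1!·0!·0!·0!·2!·1!) = -1/2
Σ = 1/2  ⇒  CG² = 4/15·1/2² = 1/15
CG = +√(1/15) = +0.258199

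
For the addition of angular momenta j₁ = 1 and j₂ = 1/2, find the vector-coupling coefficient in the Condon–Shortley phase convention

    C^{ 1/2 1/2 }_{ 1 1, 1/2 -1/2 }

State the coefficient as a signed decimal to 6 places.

√[2·1!1!0!/3! · 2!0!0!1!1!0!] = √(2/3)
  +(−1)^0/∏(0,1,0,0,1,0)! = 1  (running 1)
⟨..|..⟩ = √(2/3)·(1) = +0.816497

+√(2/3) ≈ +0.816497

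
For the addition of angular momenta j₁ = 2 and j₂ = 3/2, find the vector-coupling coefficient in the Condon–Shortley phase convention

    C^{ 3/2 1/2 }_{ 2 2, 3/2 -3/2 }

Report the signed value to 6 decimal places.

+√(2/5) = +0.632456

√[4·2!2!1!/6! · 4!0!0!3!2!1!] = √(32/5)
  +(−1)^0/∏(0,2,0,0,2,1)! = 1/4  (running 1/4)
⟨..|..⟩ = √(32/5)·(1/4) = +0.632456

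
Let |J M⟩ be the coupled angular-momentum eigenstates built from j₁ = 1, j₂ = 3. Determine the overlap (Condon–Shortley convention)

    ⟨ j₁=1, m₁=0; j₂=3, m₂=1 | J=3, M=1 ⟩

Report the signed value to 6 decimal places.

√[7·1!1!5!/8! · 1!1!4!2!4!2!] = √(48)
  +(−1)^0/∏(0,1,1,4,0,1)! = 1/24  (running 1/24)
  +(−1)^1/∏(1,0,0,3,1,2)! = -1/12  (running -1/24)
⟨..|..⟩ = √(48)·(-1/24) = -0.288675

-0.288675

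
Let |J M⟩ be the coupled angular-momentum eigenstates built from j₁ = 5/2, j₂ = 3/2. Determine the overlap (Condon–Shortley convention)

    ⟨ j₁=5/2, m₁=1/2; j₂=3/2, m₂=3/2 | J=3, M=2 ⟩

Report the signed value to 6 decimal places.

−√(1/2) = -0.707107

√[7·1!4!2!/8! · 3!2!3!0!5!1!] = √(72)
  +(−1)^1/∏(1,0,1,2,3,0)! = -1/12  (running -1/12)
⟨..|..⟩ = √(72)·(-1/12) = -0.707107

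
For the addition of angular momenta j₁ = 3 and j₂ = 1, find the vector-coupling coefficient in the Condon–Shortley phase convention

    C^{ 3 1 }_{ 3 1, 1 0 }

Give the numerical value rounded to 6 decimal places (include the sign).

+0.288675

j₁+j₂−J=1  J+j₁−j₂=5  J−j₁+j₂=1  j₁+j₂+J+1=8
(j₁±m₁, j₂±m₂, J±M) = (4,2,1,1,4,2)
P² = 48
sum k=0..1:
  [0] +1/12 = 1/12
  [1] −1/24 = -1/24
S = 1/24
C² = P²·S² = 1/12 ; C = +0.288675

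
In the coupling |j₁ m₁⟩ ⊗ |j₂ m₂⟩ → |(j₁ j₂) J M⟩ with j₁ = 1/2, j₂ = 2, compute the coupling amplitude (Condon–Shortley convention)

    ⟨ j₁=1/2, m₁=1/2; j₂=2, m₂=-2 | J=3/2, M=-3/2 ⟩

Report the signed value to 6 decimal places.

triangle: 1!×0!×3!/5! = 6/120
(j±m)!: 1!×0!×0!×4!×0!×3! = 144
prefactor² = (2J+1)×Δ×N² = 144/5
  k=0: +1/(0!×1!×0!×0!×0!×3!) = 1/6
Σ = 1/6  ⇒  CG² = 144/5×1/6² = 4/5
CG = +√(4/5) = +0.894427

+√(4/5) ≈ +0.894427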